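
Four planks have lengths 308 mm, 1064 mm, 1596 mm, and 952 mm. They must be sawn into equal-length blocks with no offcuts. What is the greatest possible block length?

28 mm

The block length must divide every plank, so the greatest is gcd(308, 1064, 1596, 952).
308 = 2^2 × 7 × 11
1064 = 2^3 × 7 × 19
1596 = 2^2 × 3 × 7 × 19
952 = 2^3 × 7 × 17
gcd(308, 1064, 1596, 952) = 2^2 × 7 = 28.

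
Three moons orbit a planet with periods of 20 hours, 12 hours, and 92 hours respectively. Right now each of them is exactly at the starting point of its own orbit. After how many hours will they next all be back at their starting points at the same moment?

The first simultaneous occurrence is after LCM of the individual periods.
20 = 2^2 × 5
12 = 2^2 × 3
92 = 2^2 × 23
LCM(20, 12, 92) = 2^2 × 3 × 5 × 23 = 1380.

1380 hours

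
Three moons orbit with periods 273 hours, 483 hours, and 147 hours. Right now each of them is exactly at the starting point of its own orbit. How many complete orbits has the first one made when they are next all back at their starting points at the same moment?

161 orbits

They are all back at their starting positions together after one LCM of the periods.
273 = 3 × 7 × 13
483 = 3 × 7 × 23
147 = 3 × 7^2
LCM(273, 483, 147) = 3 × 7^2 × 13 × 23 = 43953.
Orbits for period 273: 43953 / 273 = 161.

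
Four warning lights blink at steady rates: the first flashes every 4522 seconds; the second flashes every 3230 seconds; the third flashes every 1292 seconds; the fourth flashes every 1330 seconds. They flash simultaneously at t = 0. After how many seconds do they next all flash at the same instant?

The first simultaneous occurrence is after LCM of the individual periods.
4522 = 2 × 7 × 17 × 19
3230 = 2 × 5 × 17 × 19
1292 = 2^2 × 17 × 19
1330 = 2 × 5 × 7 × 19
LCM(4522, 3230, 1292, 1330) = 2^2 × 5 × 7 × 17 × 19 = 45220.

45220 seconds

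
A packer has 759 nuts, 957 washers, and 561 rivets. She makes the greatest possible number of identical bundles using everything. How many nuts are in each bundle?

23

Number of bundles = gcd(759, 957, 561).
759 = 3 × 11 × 23
957 = 3 × 11 × 29
561 = 3 × 11 × 17
gcd(759, 957, 561) = 3 × 11 = 33.
nuts per bundle = 759 / 33 = 23.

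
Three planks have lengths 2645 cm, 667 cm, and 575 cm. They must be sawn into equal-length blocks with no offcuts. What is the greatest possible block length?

This is the greatest common divisor of 2645, 667, and 575.
2645 = 5 × 23^2
667 = 23 × 29
575 = 5^2 × 23
gcd(2645, 667, 575) = 23.

23 cm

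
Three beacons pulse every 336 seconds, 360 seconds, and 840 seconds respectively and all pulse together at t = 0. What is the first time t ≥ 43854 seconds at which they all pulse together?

Joint pulses occur at multiples of LCM(336, 360, 840).
336 = 2^4 × 3 × 7
360 = 2^3 × 3^2 × 5
840 = 2^3 × 3 × 5 × 7
LCM(336, 360, 840) = 2^4 × 3^2 × 5 × 7 = 5040.
Smallest multiple of 5040 that is ≥ 43854: ⌈43854/5040⌉ × 5040 = 9 × 5040 = 45360.

45360 seconds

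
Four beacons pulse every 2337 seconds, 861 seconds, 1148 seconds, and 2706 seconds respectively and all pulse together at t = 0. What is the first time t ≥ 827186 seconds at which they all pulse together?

1439592 seconds

Joint pulses occur at multiples of LCM(2337, 861, 1148, 2706).
2337 = 3 × 19 × 41
861 = 3 × 7 × 41
1148 = 2^2 × 7 × 41
2706 = 2 × 3 × 11 × 41
LCM(2337, 861, 1148, 2706) = 2^2 × 3 × 7 × 11 × 19 × 41 = 719796.
Smallest multiple of 719796 that is ≥ 827186: ⌈827186/719796⌉ × 719796 = 2 × 719796 = 1439592.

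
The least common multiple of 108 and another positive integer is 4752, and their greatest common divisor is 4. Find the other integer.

176

gcd × lcm = product of the two integers, so the other integer is (4 × 4752) / 108 = 176.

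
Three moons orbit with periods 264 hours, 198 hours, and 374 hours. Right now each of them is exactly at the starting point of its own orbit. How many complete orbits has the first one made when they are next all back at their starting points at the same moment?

51 orbits

They are all back at their starting positions together after one LCM of the periods.
264 = 2^3 × 3 × 11
198 = 2 × 3^2 × 11
374 = 2 × 11 × 17
LCM(264, 198, 374) = 2^3 × 3^2 × 11 × 17 = 13464.
Orbits for period 264: 13464 / 264 = 51.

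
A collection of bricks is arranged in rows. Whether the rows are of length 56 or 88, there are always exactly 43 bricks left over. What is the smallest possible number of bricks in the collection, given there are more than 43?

N − 43 must be a common multiple of 56 and 88.
56 = 2^3 × 7
88 = 2^3 × 11
LCM(56, 88) = 2^3 × 7 × 11 = 616.
Smallest N > 43 is LCM + 43 = 616 + 43 = 659.

659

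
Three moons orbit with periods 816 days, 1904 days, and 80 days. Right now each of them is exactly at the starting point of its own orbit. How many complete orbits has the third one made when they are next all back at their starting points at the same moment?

357 orbits

They are all back at their starting positions together after one LCM of the periods.
816 = 2^4 × 3 × 17
1904 = 2^4 × 7 × 17
80 = 2^4 × 5
LCM(816, 1904, 80) = 2^4 × 3 × 5 × 7 × 17 = 28560.
Orbits for period 80: 28560 / 80 = 357.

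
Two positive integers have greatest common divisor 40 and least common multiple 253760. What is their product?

For any two positive integers, gcd × lcm = product = 40 × 253760 = 10150400.

10150400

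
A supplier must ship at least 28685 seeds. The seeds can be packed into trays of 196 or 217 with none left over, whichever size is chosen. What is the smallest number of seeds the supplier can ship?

The number of seeds must be a common multiple of 196 and 217, so a multiple of their LCM.
196 = 2^2 × 7^2
217 = 7 × 31
LCM(196, 217) = 2^2 × 7^2 × 31 = 6076.
Smallest multiple of 6076 that is ≥ 28685: ⌈28685/6076⌉ × 6076 = 5 × 6076 = 30380.

30380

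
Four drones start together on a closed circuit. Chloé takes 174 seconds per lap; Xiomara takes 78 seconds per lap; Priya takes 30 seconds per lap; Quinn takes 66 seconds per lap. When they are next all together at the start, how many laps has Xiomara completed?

1595 laps

All finish a whole number of cycles simultaneously at t = LCM of the periods.
174 = 2 × 3 × 29
78 = 2 × 3 × 13
30 = 2 × 3 × 5
66 = 2 × 3 × 11
LCM(174, 78, 30, 66) = 2 × 3 × 5 × 11 × 13 × 29 = 124410.
Laps for period 78: 124410 / 78 = 1595.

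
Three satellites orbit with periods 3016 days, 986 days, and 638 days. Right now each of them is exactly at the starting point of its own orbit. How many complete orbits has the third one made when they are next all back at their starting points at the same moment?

884 orbits

All finish a whole number of cycles simultaneously at t = LCM of the periods.
3016 = 2^3 × 13 × 29
986 = 2 × 17 × 29
638 = 2 × 11 × 29
LCM(3016, 986, 638) = 2^3 × 11 × 13 × 17 × 29 = 563992.
Orbits for period 638: 563992 / 638 = 884.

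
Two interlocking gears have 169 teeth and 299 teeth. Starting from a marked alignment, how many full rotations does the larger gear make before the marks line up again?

13 rotations

The first common completion time is the LCM of the periods.
169 = 13^2
299 = 13 × 23
LCM(169, 299) = 13^2 × 23 = 3887.
Rotations for period 299: 3887 / 299 = 13.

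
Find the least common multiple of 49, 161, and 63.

10143

49 = 7^2
161 = 7 × 23
63 = 3^2 × 7
LCM(49, 161, 63) = 3^2 × 7^2 × 23 = 10143.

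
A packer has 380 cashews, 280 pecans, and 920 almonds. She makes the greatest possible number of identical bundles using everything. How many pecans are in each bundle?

Number of bundles = gcd(380, 280, 920).
380 = 2^2 × 5 × 19
280 = 2^3 × 5 × 7
920 = 2^3 × 5 × 23
gcd(380, 280, 920) = 2^2 × 5 = 20.
pecans per bundle = 280 / 20 = 14.

14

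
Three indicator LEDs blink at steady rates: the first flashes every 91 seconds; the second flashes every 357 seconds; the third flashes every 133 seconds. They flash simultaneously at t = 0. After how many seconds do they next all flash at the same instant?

The first simultaneous occurrence is after LCM of the individual periods.
91 = 7 × 13
357 = 3 × 7 × 17
133 = 7 × 19
LCM(91, 357, 133) = 3 × 7 × 13 × 17 × 19 = 88179.

88179 seconds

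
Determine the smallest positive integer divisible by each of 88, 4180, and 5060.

88 = 2^3 × 11
4180 = 2^2 × 5 × 11 × 19
5060 = 2^2 × 5 × 11 × 23
LCM(88, 4180, 5060) = 2^3 × 5 × 11 × 19 × 23 = 192280.

192280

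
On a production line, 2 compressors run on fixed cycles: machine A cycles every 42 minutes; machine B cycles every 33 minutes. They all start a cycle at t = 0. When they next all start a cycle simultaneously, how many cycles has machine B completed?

14 cycles

The first common completion time is the LCM of the periods.
42 = 2 × 3 × 7
33 = 3 × 11
LCM(42, 33) = 2 × 3 × 7 × 11 = 462.
Cycles for period 33: 462 / 33 = 14.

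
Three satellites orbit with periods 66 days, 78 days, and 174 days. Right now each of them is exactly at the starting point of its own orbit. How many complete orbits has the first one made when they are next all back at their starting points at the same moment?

All finish a whole number of cycles simultaneously at t = LCM of the periods.
66 = 2 × 3 × 11
78 = 2 × 3 × 13
174 = 2 × 3 × 29
LCM(66, 78, 174) = 2 × 3 × 11 × 13 × 29 = 24882.
Orbits for period 66: 24882 / 66 = 377.

377 orbits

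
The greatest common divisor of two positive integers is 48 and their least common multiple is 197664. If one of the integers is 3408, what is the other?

For two integers, gcd × lcm = product, so the other is (48 × 197664) / 3408 = 9487872 / 3408 = 2784.

2784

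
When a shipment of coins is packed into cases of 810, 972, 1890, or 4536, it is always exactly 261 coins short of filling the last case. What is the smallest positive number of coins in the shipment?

67779

Being 261 short of a full case of size k means N ≡ −261 (mod k), i.e. N + 261 is a multiple of each size.
810 = 2 × 3^4 × 5
972 = 2^2 × 3^5
1890 = 2 × 3^3 × 5 × 7
4536 = 2^3 × 3^4 × 7
LCM(810, 972, 1890, 4536) = 2^3 × 3^5 × 5 × 7 = 68040.
Smallest positive N is 68040 − 261 = 67779.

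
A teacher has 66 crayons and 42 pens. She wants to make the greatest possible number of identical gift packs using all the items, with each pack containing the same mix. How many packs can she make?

6 packs

The pack count must divide each quantity, so the greatest is gcd(66, 42).
66 = 2 × 3 × 11
42 = 2 × 3 × 7
gcd(66, 42) = 2 × 3 = 6.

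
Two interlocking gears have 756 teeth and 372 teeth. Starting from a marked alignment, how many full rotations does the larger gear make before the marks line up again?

The first common completion time is the LCM of the periods.
756 = 2^2 × 3^3 × 7
372 = 2^2 × 3 × 31
LCM(756, 372) = 2^2 × 3^3 × 7 × 31 = 23436.
Rotations for period 756: 23436 / 756 = 31.

31 rotations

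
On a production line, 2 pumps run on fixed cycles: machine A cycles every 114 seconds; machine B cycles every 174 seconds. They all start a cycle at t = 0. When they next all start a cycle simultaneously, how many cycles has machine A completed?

They are all back at their starting positions together after one LCM of the periods.
114 = 2 × 3 × 19
174 = 2 × 3 × 29
LCM(114, 174) = 2 × 3 × 19 × 29 = 3306.
Cycles for period 114: 3306 / 114 = 29.

29 cycles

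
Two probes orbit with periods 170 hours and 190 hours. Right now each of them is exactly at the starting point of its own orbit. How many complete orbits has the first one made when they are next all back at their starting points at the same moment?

19 orbits

All finish a whole number of cycles simultaneously at t = LCM of the periods.
170 = 2 × 5 × 17
190 = 2 × 5 × 19
LCM(170, 190) = 2 × 5 × 17 × 19 = 3230.
Orbits for period 170: 3230 / 170 = 19.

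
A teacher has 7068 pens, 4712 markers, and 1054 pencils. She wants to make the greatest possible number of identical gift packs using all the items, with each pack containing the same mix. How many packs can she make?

The pack count must divide each quantity, so the greatest is gcd(7068, 4712, 1054).
7068 = 2^2 × 3 × 19 × 31
4712 = 2^3 × 19 × 31
1054 = 2 × 17 × 31
gcd(7068, 4712, 1054) = 2 × 31 = 62.

62 packs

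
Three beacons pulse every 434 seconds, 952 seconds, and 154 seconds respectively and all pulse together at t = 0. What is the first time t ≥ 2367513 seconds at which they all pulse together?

Joint pulses occur at multiples of LCM(434, 952, 154).
434 = 2 × 7 × 31
952 = 2^3 × 7 × 17
154 = 2 × 7 × 11
LCM(434, 952, 154) = 2^3 × 7 × 11 × 17 × 31 = 324632.
Smallest multiple of 324632 that is ≥ 2367513: ⌈2367513/324632⌉ × 324632 = 8 × 324632 = 2597056.

2597056 seconds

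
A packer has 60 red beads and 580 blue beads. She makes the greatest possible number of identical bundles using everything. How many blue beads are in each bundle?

29

Number of bundles = gcd(60, 580).
60 = 2^2 × 3 × 5
580 = 2^2 × 5 × 29
gcd(60, 580) = 2^2 × 5 = 20.
blue beads per bundle = 580 / 20 = 29.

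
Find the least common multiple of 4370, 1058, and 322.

4370 = 2 × 5 × 19 × 23
1058 = 2 × 23^2
322 = 2 × 7 × 23
LCM(4370, 1058, 322) = 2 × 5 × 7 × 19 × 23^2 = 703570.

703570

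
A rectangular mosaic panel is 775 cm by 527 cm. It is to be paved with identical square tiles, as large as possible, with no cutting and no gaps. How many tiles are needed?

425

Tile side = gcd(775, 527).
775 = 5^2 × 31
527 = 17 × 31
gcd(775, 527) = 31.
Tiles: (775/31) × (527/31) = 25 × 17 = 425.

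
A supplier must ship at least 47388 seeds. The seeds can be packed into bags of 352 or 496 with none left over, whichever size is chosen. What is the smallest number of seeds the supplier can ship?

The number of seeds must be a common multiple of 352 and 496, so a multiple of their LCM.
352 = 2^5 × 11
496 = 2^4 × 31
LCM(352, 496) = 2^5 × 11 × 31 = 10912.
Smallest multiple of 10912 that is ≥ 47388: ⌈47388/10912⌉ × 10912 = 5 × 10912 = 54560.

54560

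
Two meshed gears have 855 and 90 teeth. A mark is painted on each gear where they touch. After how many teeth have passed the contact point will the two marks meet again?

They coincide at every common multiple of the periods; the first is the LCM.
855 = 3^2 × 5 × 19
90 = 2 × 3^2 × 5
LCM(855, 90) = 2 × 3^2 × 5 × 19 = 1710.

1710 teeth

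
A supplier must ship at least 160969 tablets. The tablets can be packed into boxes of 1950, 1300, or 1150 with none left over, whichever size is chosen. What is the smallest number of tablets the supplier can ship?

The number of tablets must be a common multiple of 1950, 1300, and 1150, so a multiple of their LCM.
1950 = 2 × 3 × 5^2 × 13
1300 = 2^2 × 5^2 × 13
1150 = 2 × 5^2 × 23
LCM(1950, 1300, 1150) = 2^2 × 3 × 5^2 × 13 × 23 = 89700.
Smallest multiple of 89700 that is ≥ 160969: ⌈160969/89700⌉ × 89700 = 2 × 89700 = 179400.

179400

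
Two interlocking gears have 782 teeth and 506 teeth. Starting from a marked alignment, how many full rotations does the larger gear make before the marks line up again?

The first common completion time is the LCM of the periods.
782 = 2 × 17 × 23
506 = 2 × 11 × 23
LCM(782, 506) = 2 × 11 × 17 × 23 = 8602.
Rotations for period 782: 8602 / 782 = 11.

11 rotations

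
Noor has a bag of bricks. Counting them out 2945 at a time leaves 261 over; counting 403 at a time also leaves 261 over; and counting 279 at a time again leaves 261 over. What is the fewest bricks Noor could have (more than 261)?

N − 261 must be a common multiple of 2945, 403, and 279.
2945 = 5 × 19 × 31
403 = 13 × 31
279 = 3^2 × 31
LCM(2945, 403, 279) = 3^2 × 5 × 13 × 19 × 31 = 344565.
Smallest N > 261 is LCM + 261 = 344565 + 261 = 344826.

344826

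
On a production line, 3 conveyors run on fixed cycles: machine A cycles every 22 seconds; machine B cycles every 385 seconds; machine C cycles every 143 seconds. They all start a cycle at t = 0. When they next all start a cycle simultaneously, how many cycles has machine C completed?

70 cycles

The first common completion time is the LCM of the periods.
22 = 2 × 11
385 = 5 × 7 × 11
143 = 11 × 13
LCM(22, 385, 143) = 2 × 5 × 7 × 11 × 13 = 10010.
Cycles for period 143: 10010 / 143 = 70.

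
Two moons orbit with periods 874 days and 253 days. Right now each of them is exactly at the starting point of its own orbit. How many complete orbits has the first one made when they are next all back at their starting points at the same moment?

11 orbits

The first common completion time is the LCM of the periods.
874 = 2 × 19 × 23
253 = 11 × 23
LCM(874, 253) = 2 × 11 × 19 × 23 = 9614.
Orbits for period 874: 9614 / 874 = 11.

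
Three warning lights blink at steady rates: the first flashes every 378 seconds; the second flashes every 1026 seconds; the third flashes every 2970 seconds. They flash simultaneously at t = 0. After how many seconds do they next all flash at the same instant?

They coincide at every common multiple of the periods; the first is the LCM.
378 = 2 × 3^3 × 7
1026 = 2 × 3^3 × 19
2970 = 2 × 3^3 × 5 × 11
LCM(378, 1026, 2970) = 2 × 3^3 × 5 × 7 × 11 × 19 = 395010.

395010 seconds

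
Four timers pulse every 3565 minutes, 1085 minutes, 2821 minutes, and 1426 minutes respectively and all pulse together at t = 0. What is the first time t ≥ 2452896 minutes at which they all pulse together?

2595320 minutes

Joint pulses occur at multiples of LCM(3565, 1085, 2821, 1426).
3565 = 5 × 23 × 31
1085 = 5 × 7 × 31
2821 = 7 × 13 × 31
1426 = 2 × 23 × 31
LCM(3565, 1085, 2821, 1426) = 2 × 5 × 7 × 13 × 23 × 31 = 648830.
Smallest multiple of 648830 that is ≥ 2452896: ⌈2452896/648830⌉ × 648830 = 4 × 648830 = 2595320.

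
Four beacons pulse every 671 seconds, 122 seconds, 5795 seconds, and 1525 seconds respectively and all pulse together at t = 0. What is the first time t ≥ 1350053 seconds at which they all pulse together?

Joint pulses occur at multiples of LCM(671, 122, 5795, 1525).
671 = 11 × 61
122 = 2 × 61
5795 = 5 × 19 × 61
1525 = 5^2 × 61
LCM(671, 122, 5795, 1525) = 2 × 5^2 × 11 × 19 × 61 = 637450.
Smallest multiple of 637450 that is ≥ 1350053: ⌈1350053/637450⌉ × 637450 = 3 × 637450 = 1912350.

1912350 seconds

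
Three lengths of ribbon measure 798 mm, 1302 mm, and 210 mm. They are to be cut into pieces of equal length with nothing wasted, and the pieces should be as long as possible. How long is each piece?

The greatest length dividing all of 798, 1302, and 210 is their gcd.
798 = 2 × 3 × 7 × 19
1302 = 2 × 3 × 7 × 31
210 = 2 × 3 × 5 × 7
gcd(798, 1302, 210) = 2 × 3 × 7 = 42.

42 mm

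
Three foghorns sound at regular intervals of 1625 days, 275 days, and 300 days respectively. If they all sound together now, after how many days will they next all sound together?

214500 days

The first simultaneous occurrence is after LCM of the individual periods.
1625 = 5^3 × 13
275 = 5^2 × 11
300 = 2^2 × 3 × 5^2
LCM(1625, 275, 300) = 2^2 × 3 × 5^3 × 11 × 13 = 214500.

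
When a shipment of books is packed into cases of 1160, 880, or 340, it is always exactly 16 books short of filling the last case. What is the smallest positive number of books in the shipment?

Being 16 short of a full case of size k means N ≡ −16 (mod k), i.e. N + 16 is a multiple of each size.
1160 = 2^3 × 5 × 29
880 = 2^4 × 5 × 11
340 = 2^2 × 5 × 17
LCM(1160, 880, 340) = 2^4 × 5 × 11 × 17 × 29 = 433840.
Smallest positive N is 433840 − 16 = 433824.

433824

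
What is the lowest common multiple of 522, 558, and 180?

522 = 2 × 3^2 × 29
558 = 2 × 3^2 × 31
180 = 2^2 × 3^2 × 5
LCM(522, 558, 180) = 2^2 × 3^2 × 5 × 29 × 31 = 161820.

161820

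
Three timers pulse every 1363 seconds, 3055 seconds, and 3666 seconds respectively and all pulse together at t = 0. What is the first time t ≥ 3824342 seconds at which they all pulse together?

4252560 seconds

Joint pulses occur at multiples of LCM(1363, 3055, 3666).
1363 = 29 × 47
3055 = 5 × 13 × 47
3666 = 2 × 3 × 13 × 47
LCM(1363, 3055, 3666) = 2 × 3 × 5 × 13 × 29 × 47 = 531570.
Smallest multiple of 531570 that is ≥ 3824342: ⌈3824342/531570⌉ × 531570 = 8 × 531570 = 4252560.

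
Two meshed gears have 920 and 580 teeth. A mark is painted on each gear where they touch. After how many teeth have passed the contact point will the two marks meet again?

The first simultaneous occurrence is after LCM of the individual periods.
920 = 2^3 × 5 × 23
580 = 2^2 × 5 × 29
LCM(920, 580) = 2^3 × 5 × 23 × 29 = 26680.

26680 teeth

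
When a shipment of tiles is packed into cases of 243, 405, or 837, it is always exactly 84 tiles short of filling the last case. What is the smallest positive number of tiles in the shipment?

Being 84 short of a full case of size k means N ≡ −84 (mod k), i.e. N + 84 is a multiple of each size.
243 = 3^5
405 = 3^4 × 5
837 = 3^3 × 31
LCM(243, 405, 837) = 3^5 × 5 × 31 = 37665.
Smallest positive N is 37665 − 84 = 37581.

37581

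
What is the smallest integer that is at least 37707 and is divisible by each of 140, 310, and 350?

43400

The integer must be a common multiple of 140, 310, and 350, so a multiple of their LCM.
140 = 2^2 × 5 × 7
310 = 2 × 5 × 31
350 = 2 × 5^2 × 7
LCM(140, 310, 350) = 2^2 × 5^2 × 7 × 31 = 21700.
Smallest multiple of 21700 that is ≥ 37707: ⌈37707/21700⌉ × 21700 = 2 × 21700 = 43400.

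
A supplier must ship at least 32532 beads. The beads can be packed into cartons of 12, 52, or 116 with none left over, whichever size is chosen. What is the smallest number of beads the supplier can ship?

The number of beads must be a common multiple of 12, 52, and 116, so a multiple of their LCM.
12 = 2^2 × 3
52 = 2^2 × 13
116 = 2^2 × 29
LCM(12, 52, 116) = 2^2 × 3 × 13 × 29 = 4524.
Smallest multiple of 4524 that is ≥ 32532: ⌈32532/4524⌉ × 4524 = 8 × 4524 = 36192.

36192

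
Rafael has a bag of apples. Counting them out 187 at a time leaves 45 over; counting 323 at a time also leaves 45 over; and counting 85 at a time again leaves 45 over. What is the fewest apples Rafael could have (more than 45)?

N − 45 must be a common multiple of 187, 323, and 85.
187 = 11 × 17
323 = 17 × 19
85 = 5 × 17
LCM(187, 323, 85) = 5 × 11 × 17 × 19 = 17765.
Smallest N > 45 is LCM + 45 = 17765 + 45 = 17810.

17810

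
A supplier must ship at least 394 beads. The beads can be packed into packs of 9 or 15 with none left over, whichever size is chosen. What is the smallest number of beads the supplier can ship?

The number of beads must be a common multiple of 9 and 15, so a multiple of their LCM.
9 = 3^2
15 = 3 × 5
LCM(9, 15) = 3^2 × 5 = 45.
Smallest multiple of 45 that is ≥ 394: ⌈394/45⌉ × 45 = 9 × 45 = 405.

405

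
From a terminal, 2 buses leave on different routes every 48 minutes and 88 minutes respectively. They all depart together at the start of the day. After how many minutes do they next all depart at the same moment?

528 minutes

The first simultaneous occurrence is after LCM of the individual periods.
48 = 2^4 × 3
88 = 2^3 × 11
LCM(48, 88) = 2^4 × 3 × 11 = 528.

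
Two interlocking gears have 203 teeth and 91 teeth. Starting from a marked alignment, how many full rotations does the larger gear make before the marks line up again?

13 rotations

They are all back at their starting positions together after one LCM of the periods.
203 = 7 × 29
91 = 7 × 13
LCM(203, 91) = 7 × 13 × 29 = 2639.
Rotations for period 203: 2639 / 203 = 13.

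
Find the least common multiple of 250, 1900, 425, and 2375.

161500

250 = 2 × 5^3
1900 = 2^2 × 5^2 × 19
425 = 5^2 × 17
2375 = 5^3 × 19
LCM(250, 1900, 425, 2375) = 2^2 × 5^3 × 17 × 19 = 161500.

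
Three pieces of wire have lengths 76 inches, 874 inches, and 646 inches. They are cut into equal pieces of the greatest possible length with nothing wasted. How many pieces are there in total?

42

Piece length = gcd(76, 874, 646).
76 = 2^2 × 19
874 = 2 × 19 × 23
646 = 2 × 17 × 19
gcd(76, 874, 646) = 2 × 19 = 38.
Total pieces = 76/38 + 874/38 + 646/38 = 2 + 23 + 17 = 42.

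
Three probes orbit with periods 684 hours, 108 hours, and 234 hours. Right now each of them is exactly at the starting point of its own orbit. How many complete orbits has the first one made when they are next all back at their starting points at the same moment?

39 orbits

They are all back at their starting positions together after one LCM of the periods.
684 = 2^2 × 3^2 × 19
108 = 2^2 × 3^3
234 = 2 × 3^2 × 13
LCM(684, 108, 234) = 2^2 × 3^3 × 13 × 19 = 26676.
Orbits for period 684: 26676 / 684 = 39.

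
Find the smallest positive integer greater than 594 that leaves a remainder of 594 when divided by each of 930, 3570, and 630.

N − 594 must be a common multiple of 930, 3570, and 630.
930 = 2 × 3 × 5 × 31
3570 = 2 × 3 × 5 × 7 × 17
630 = 2 × 3^2 × 5 × 7
LCM(930, 3570, 630) = 2 × 3^2 × 5 × 7 × 17 × 31 = 332010.
Smallest N > 594 is LCM + 594 = 332010 + 594 = 332604.

332604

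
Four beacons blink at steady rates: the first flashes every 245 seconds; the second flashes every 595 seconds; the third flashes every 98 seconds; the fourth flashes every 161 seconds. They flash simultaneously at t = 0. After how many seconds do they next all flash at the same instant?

They coincide at every common multiple of the periods; the first is the LCM.
245 = 5 × 7^2
595 = 5 × 7 × 17
98 = 2 × 7^2
161 = 7 × 23
LCM(245, 595, 98, 161) = 2 × 5 × 7^2 × 17 × 23 = 191590.

191590 seconds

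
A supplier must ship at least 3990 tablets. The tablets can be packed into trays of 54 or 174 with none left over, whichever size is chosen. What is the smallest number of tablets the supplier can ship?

The number of tablets must be a common multiple of 54 and 174, so a multiple of their LCM.
54 = 2 × 3^3
174 = 2 × 3 × 29
LCM(54, 174) = 2 × 3^3 × 29 = 1566.
Smallest multiple of 1566 that is ≥ 3990: ⌈3990/1566⌉ × 1566 = 3 × 1566 = 4698.

4698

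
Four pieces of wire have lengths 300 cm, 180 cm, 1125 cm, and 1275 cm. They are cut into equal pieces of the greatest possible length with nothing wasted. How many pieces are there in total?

192

Piece length = gcd(300, 180, 1125, 1275).
300 = 2^2 × 3 × 5^2
180 = 2^2 × 3^2 × 5
1125 = 3^2 × 5^3
1275 = 3 × 5^2 × 17
gcd(300, 180, 1125, 1275) = 3 × 5 = 15.
Total pieces = 300/15 + 180/15 + 1125/15 + 1275/15 = 20 + 12 + 75 + 85 = 192.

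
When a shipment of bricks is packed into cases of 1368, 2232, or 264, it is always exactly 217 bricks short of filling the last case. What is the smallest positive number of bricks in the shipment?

466271

Being 217 short of a full case of size k means N ≡ −217 (mod k), i.e. N + 217 is a multiple of each size.
1368 = 2^3 × 3^2 × 19
2232 = 2^3 × 3^2 × 31
264 = 2^3 × 3 × 11
LCM(1368, 2232, 264) = 2^3 × 3^2 × 11 × 19 × 31 = 466488.
Smallest positive N is 466488 − 217 = 466271.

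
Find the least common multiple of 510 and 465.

15810

510 = 2 × 3 × 5 × 17
465 = 3 × 5 × 31
LCM(510, 465) = 2 × 3 × 5 × 17 × 31 = 15810.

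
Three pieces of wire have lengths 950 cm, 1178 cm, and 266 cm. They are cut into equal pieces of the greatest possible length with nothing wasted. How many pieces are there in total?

Piece length = gcd(950, 1178, 266).
950 = 2 × 5^2 × 19
1178 = 2 × 19 × 31
266 = 2 × 7 × 19
gcd(950, 1178, 266) = 2 × 19 = 38.
Total pieces = 950/38 + 1178/38 + 266/38 = 25 + 31 + 7 = 63.

63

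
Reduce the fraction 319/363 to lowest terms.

319 = 11 × 29
363 = 3 × 11^2
gcd(319, 363) = 11.
Divide numerator and denominator by 11: 319/363 = 29/33.

29/33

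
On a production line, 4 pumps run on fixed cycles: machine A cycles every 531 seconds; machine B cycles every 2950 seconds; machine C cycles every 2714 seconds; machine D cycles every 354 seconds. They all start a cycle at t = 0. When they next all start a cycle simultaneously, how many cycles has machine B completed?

207 cycles

They are all back at their starting positions together after one LCM of the periods.
531 = 3^2 × 59
2950 = 2 × 5^2 × 59
2714 = 2 × 23 × 59
354 = 2 × 3 × 59
LCM(531, 2950, 2714, 354) = 2 × 3^2 × 5^2 × 23 × 59 = 610650.
Cycles for period 2950: 610650 / 2950 = 207.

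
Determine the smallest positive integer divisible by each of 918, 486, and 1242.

190026

918 = 2 × 3^3 × 17
486 = 2 × 3^5
1242 = 2 × 3^3 × 23
LCM(918, 486, 1242) = 2 × 3^5 × 17 × 23 = 190026.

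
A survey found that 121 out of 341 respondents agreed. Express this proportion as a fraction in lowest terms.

11/31

121 = 11^2
341 = 11 × 31
gcd(121, 341) = 11.
Divide numerator and denominator by 11: 121/341 = 11/31.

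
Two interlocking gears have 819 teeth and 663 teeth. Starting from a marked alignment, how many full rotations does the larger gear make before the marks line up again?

All finish a whole number of cycles simultaneously at t = LCM of the periods.
819 = 3^2 × 7 × 13
663 = 3 × 13 × 17
LCM(819, 663) = 3^2 × 7 × 13 × 17 = 13923.
Rotations for period 819: 13923 / 819 = 17.

17 rotations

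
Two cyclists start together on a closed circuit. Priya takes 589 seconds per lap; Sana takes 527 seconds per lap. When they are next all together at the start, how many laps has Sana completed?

All finish a whole number of cycles simultaneously at t = LCM of the periods.
589 = 19 × 31
527 = 17 × 31
LCM(589, 527) = 17 × 19 × 31 = 10013.
Laps for period 527: 10013 / 527 = 19.

19 laps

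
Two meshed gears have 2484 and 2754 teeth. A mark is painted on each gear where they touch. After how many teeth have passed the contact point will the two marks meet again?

They coincide at every common multiple of the periods; the first is the LCM.
2484 = 2^2 × 3^3 × 23
2754 = 2 × 3^4 × 17
LCM(2484, 2754) = 2^2 × 3^4 × 17 × 23 = 126684.

126684 teeth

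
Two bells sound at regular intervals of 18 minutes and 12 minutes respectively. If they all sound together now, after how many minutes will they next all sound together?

36 minutes

They coincide at every common multiple of the periods; the first is the LCM.
18 = 2 × 3^2
12 = 2^2 × 3
LCM(18, 12) = 2^2 × 3^2 = 36.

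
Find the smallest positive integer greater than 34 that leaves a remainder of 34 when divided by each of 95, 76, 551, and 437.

N − 34 must be a common multiple of 95, 76, 551, and 437.
95 = 5 × 19
76 = 2^2 × 19
551 = 19 × 29
437 = 19 × 23
LCM(95, 76, 551, 437) = 2^2 × 5 × 19 × 23 × 29 = 253460.
Smallest N > 34 is LCM + 34 = 253460 + 34 = 253494.

253494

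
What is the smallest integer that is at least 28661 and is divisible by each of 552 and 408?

The integer must be a common multiple of 552 and 408, so a multiple of their LCM.
552 = 2^3 × 3 × 23
408 = 2^3 × 3 × 17
LCM(552, 408) = 2^3 × 3 × 17 × 23 = 9384.
Smallest multiple of 9384 that is ≥ 28661: ⌈28661/9384⌉ × 9384 = 4 × 9384 = 37536.

37536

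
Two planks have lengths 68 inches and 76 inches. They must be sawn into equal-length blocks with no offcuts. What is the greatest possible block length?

4 inches

By the Euclidean algorithm:
76 = 1 × 68 + 8
68 = 8 × 8 + 4
8 = 2 × 4 + 0
gcd(68, 76) = 4.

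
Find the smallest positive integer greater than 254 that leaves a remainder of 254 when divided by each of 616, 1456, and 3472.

N − 254 must be a common multiple of 616, 1456, and 3472.
616 = 2^3 × 7 × 11
1456 = 2^4 × 7 × 13
3472 = 2^4 × 7 × 31
LCM(616, 1456, 3472) = 2^4 × 7 × 11 × 13 × 31 = 496496.
Smallest N > 254 is LCM + 254 = 496496 + 254 = 496750.

496750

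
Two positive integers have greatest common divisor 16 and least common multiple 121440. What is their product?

For any two positive integers, gcd × lcm = product = 16 × 121440 = 1943040.

1943040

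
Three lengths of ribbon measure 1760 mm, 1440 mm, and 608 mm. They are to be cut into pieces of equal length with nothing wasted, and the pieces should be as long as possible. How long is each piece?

32 mm

The greatest length dividing all of 1760, 1440, and 608 is their gcd.
1760 = 2^5 × 5 × 11
1440 = 2^5 × 3^2 × 5
608 = 2^5 × 19
gcd(1760, 1440, 608) = 2^5 = 32.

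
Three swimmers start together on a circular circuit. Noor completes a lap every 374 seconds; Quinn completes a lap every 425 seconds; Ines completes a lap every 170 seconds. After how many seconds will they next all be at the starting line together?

We need the least common multiple of the intervals.
374 = 2 × 11 × 17
425 = 5^2 × 17
170 = 2 × 5 × 17
LCM(374, 425, 170) = 2 × 5^2 × 11 × 17 = 9350.

9350 seconds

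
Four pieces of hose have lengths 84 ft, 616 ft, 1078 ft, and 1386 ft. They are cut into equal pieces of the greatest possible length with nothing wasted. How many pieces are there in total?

Piece length = gcd(84, 616, 1078, 1386).
84 = 2^2 × 3 × 7
616 = 2^3 × 7 × 11
1078 = 2 × 7^2 × 11
1386 = 2 × 3^2 × 7 × 11
gcd(84, 616, 1078, 1386) = 2 × 7 = 14.
Total pieces = 84/14 + 616/14 + 1078/14 + 1386/14 = 6 + 44 + 77 + 99 = 226.

226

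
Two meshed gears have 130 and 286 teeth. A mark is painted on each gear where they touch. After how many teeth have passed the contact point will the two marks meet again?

We need the least common multiple of the intervals.
130 = 2 × 5 × 13
286 = 2 × 11 × 13
LCM(130, 286) = 2 × 5 × 11 × 13 = 1430.

1430 teeth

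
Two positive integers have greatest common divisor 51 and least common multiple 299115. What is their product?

For any two positive integers, gcd × lcm = product = 51 × 299115 = 15254865.

15254865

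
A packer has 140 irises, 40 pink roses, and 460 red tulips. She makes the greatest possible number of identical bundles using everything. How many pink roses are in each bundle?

2

Number of bundles = gcd(140, 40, 460).
140 = 2^2 × 5 × 7
40 = 2^3 × 5
460 = 2^2 × 5 × 23
gcd(140, 40, 460) = 2^2 × 5 = 20.
pink roses per bundle = 40 / 20 = 2.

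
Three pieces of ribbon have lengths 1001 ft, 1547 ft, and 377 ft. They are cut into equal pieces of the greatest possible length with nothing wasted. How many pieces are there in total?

Piece length = gcd(1001, 1547, 377).
1001 = 7 × 11 × 13
1547 = 7 × 13 × 17
377 = 13 × 29
gcd(1001, 1547, 377) = 13.
Total pieces = 1001/13 + 1547/13 + 377/13 = 77 + 119 + 29 = 225.

225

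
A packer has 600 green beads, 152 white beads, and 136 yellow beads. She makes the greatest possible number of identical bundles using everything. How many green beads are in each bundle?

75

Number of bundles = gcd(600, 152, 136).
600 = 2^3 × 3 × 5^2
152 = 2^3 × 19
136 = 2^3 × 17
gcd(600, 152, 136) = 2^3 = 8.
green beads per bundle = 600 / 8 = 75.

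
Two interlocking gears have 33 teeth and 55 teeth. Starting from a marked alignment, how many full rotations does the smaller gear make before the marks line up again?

The first common completion time is the LCM of the periods.
33 = 3 × 11
55 = 5 × 11
LCM(33, 55) = 3 × 5 × 11 = 165.
Rotations for period 33: 165 / 33 = 5.

5 rotations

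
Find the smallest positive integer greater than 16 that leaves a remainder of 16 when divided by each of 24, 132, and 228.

N − 16 must be a common multiple of 24, 132, and 228.
24 = 2^3 × 3
132 = 2^2 × 3 × 11
228 = 2^2 × 3 × 19
LCM(24, 132, 228) = 2^3 × 3 × 11 × 19 = 5016.
Smallest N > 16 is LCM + 16 = 5016 + 16 = 5032.

5032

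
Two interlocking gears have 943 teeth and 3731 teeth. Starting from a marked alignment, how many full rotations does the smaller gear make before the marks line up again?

91 rotations

They are all back at their starting positions together after one LCM of the periods.
943 = 23 × 41
3731 = 7 × 13 × 41
LCM(943, 3731) = 7 × 13 × 23 × 41 = 85813.
Rotations for period 943: 85813 / 943 = 91.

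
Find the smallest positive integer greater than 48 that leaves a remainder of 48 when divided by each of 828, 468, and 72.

N − 48 must be a common multiple of 828, 468, and 72.
828 = 2^2 × 3^2 × 23
468 = 2^2 × 3^2 × 13
72 = 2^3 × 3^2
LCM(828, 468, 72) = 2^3 × 3^2 × 13 × 23 = 21528.
Smallest N > 48 is LCM + 48 = 21528 + 48 = 21576.

21576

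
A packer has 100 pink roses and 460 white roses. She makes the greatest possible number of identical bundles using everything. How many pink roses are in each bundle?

Number of bundles = gcd(100, 460).
100 = 2^2 × 5^2
460 = 2^2 × 5 × 23
gcd(100, 460) = 2^2 × 5 = 20.
pink roses per bundle = 100 / 20 = 5.

5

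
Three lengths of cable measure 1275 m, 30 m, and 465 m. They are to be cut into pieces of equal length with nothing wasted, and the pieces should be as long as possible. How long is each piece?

The greatest length dividing all of 1275, 30, and 465 is their gcd.
1275 = 3 × 5^2 × 17
30 = 2 × 3 × 5
465 = 3 × 5 × 31
gcd(1275, 30, 465) = 3 × 5 = 15.

15 m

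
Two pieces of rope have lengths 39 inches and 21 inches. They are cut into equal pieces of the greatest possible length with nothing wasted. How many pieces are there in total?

20

Piece length = gcd(39, 21).
39 = 3 × 13
21 = 3 × 7
gcd(39, 21) = 3.
Total pieces = 39/3 + 21/3 = 13 + 7 = 20.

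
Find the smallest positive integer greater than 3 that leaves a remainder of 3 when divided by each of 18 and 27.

N − 3 must be a common multiple of 18 and 27.
18 = 2 × 3^2
27 = 3^3
LCM(18, 27) = 2 × 3^3 = 54.
Smallest N > 3 is LCM + 3 = 54 + 3 = 57.

57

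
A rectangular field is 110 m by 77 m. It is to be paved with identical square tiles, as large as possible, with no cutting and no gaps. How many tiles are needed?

70

Tile side = gcd(110, 77).
110 = 2 × 5 × 11
77 = 7 × 11
gcd(110, 77) = 11.
Tiles: (110/11) × (77/11) = 10 × 7 = 70.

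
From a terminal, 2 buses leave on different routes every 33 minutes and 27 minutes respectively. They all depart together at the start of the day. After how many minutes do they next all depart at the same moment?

We need the least common multiple of the intervals.
33 = 3 × 11
27 = 3^3
LCM(33, 27) = 3^3 × 11 = 297.

297 minutes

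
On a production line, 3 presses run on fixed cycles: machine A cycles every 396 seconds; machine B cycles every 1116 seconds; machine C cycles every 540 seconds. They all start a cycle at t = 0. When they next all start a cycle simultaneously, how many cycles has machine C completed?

The first common completion time is the LCM of the periods.
396 = 2^2 × 3^2 × 11
1116 = 2^2 × 3^2 × 31
540 = 2^2 × 3^3 × 5
LCM(396, 1116, 540) = 2^2 × 3^3 × 5 × 11 × 31 = 184140.
Cycles for period 540: 184140 / 540 = 341.

341 cycles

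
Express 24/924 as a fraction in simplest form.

24 = 2^3 × 3
924 = 2^2 × 3 × 7 × 11
gcd(24, 924) = 2^2 × 3 = 12.
Divide numerator and denominator by 12: 24/924 = 2/77.

2/77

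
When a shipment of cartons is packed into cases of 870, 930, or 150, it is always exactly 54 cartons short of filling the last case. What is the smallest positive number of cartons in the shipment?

Being 54 short of a full case of size k means N ≡ −54 (mod k), i.e. N + 54 is a multiple of each size.
870 = 2 × 3 × 5 × 29
930 = 2 × 3 × 5 × 31
150 = 2 × 3 × 5^2
LCM(870, 930, 150) = 2 × 3 × 5^2 × 29 × 31 = 134850.
Smallest positive N is 134850 − 54 = 134796.

134796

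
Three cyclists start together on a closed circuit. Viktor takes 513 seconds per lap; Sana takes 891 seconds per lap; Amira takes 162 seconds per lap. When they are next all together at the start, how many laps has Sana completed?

38 laps

All finish a whole number of cycles simultaneously at t = LCM of the periods.
513 = 3^3 × 19
891 = 3^4 × 11
162 = 2 × 3^4
LCM(513, 891, 162) = 2 × 3^4 × 11 × 19 = 33858.
Laps for period 891: 33858 / 891 = 38.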